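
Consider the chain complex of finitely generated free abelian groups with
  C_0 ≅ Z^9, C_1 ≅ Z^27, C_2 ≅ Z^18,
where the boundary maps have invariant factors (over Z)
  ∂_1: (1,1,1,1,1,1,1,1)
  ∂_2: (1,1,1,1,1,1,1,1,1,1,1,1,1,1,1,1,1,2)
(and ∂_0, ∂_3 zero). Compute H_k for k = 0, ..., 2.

H_0: b_0 = 9 − 0 − 8 = 1; torsion from ∂_1 factors > 1: none. So H_0 ≅ Z.
H_1: b_1 = 27 − 8 − 18 = 1; torsion from ∂_2 factors > 1: [2]. So H_1 ≅ Z ⊕ Z/2.
H_2: b_2 = 18 − 18 − 0 = 0; torsion from ∂_3 factors > 1: none. So H_2 ≅ 0.

H_0 ≅ Z,  H_1 ≅ Z ⊕ Z/2,  H_2 = 0.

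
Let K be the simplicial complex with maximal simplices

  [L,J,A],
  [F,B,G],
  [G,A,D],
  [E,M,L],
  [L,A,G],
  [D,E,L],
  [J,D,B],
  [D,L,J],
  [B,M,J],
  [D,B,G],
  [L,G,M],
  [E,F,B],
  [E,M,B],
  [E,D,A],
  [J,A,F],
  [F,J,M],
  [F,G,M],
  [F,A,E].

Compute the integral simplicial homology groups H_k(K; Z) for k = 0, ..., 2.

H_0 = Z,  H_1 = Z × Z/2,  H_2 = 0.

Order the vertices as A < B < D < E < F < G < J < L < M. Listing each simplex with vertices in this order, K has dimension 2 with simplices:

  0-simplices (9): A, B, D, E, F, G, J, L, M
  1-simplices (27): AD, AE, AF, AG, AJ, AL, BD, BE, BF, BG, BJ, BM, DE, DG, DJ, DL, EF, EL, EM, FG, FJ, FM, GL, GM, JL, JM, LM
  2-simplices (18): ADE, ADG, AEF, AFJ, AGL, AJL, BDG, BDJ, BEF, BEM, BFG, BJM, DEL, DJL, ELM, FGM, FJM, GLM

so the chain groups are C_0 ≅ Z^9, C_1 ≅ Z^27, C_2 ≅ Z^18.

∂_1: C_1 → C_0 is given by ∂[p,q] = [q] − [p].
The 9×27 boundary matrix has rank 8 and Smith normal form diag(1,1,1,1,1,1,1,1).

Boundary ∂_2: C_2 → C_1 acts by ∂[p,q,r] = [q,r] − [p,r] + [p,q]. For instance
  ∂AJL = JL − AL + AJ,
  ∂BDG = DG − BG + BD.
The resulting 27×18 matrix has rank 18, and its Smith normal form has invariant factors (1,1,1,1,1,1,1,1,1,1,1,1,1,1,1,1,1,2).

From H_k ≅ ker(∂_k) / im(∂_{k+1}) we obtain:

  H_0: rank C_0 − rank ∂_1 = 9 − 8 = 1, and the invariant factors of ∂_1 are all 1, so H_0 = Z.
  H_1: rank ker ∂_1 − rank ∂_2 = (27 − 8) − 18 = 1, and ∂_2 has invariant factor 2 > 1, so H_1 = Z × Z/2.
  H_2: rank ker ∂_2 − rank ∂_3 = (18 − 18) − 0 = 0, and there is no ∂_3, so H_2 = 0.

(K is a triangulation of the Klein bottle.)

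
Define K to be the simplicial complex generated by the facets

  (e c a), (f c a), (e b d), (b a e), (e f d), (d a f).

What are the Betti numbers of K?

b_0 = 1, b_1 = 1, b_2 = 0.

K has 6 vertices, 12 edges, 6 triangles.
rank ∂_0 = 0, rank ∂_1 = 5 ⇒ b_0 = 6 − 0 − 5 = 1; all invariant factors of ∂_1 are 1 so no torsion. So H_0 ≅ Z.
rank ∂_1 = 5, rank ∂_2 = 6 ⇒ b_1 = 12 − 5 − 6 = 1; all invariant factors of ∂_2 are 1 so no torsion. So H_1 ≅ Z.
rank ∂_2 = 6, rank ∂_3 = 0 ⇒ b_2 = 6 − 6 − 0 = 0. So H_2 ≅ 0.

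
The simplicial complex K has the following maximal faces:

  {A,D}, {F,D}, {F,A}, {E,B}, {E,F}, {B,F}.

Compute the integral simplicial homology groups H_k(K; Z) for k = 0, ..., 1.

Take the total order A < B < D < E < F on the vertex set. Then K (dimension 1) consists of the simplices:

  0-simplices (5): A, B, D, E, F
  1-simplices (6): AD, AF, BE, BF, DF, EF

so the chain groups are C_0 ≅ Z^5, C_1 ≅ Z^6.

Boundary ∂_1: C_1 → C_0 sends each edge [p,q] (with p < q) to q − p.
The resulting 5×6 matrix has rank 4, and its Smith normal form has invariant factors (1,1,1,1).

Reading off H_k = ker ∂_k / im ∂_{k+1}:

  H_0: rank C_0 − rank ∂_1 = 5 − 4 = 1, and the invariant factors of ∂_1 are all 1, so H_0 = Z.
  H_1: rank ker ∂_1 − rank ∂_2 = (6 − 4) − 0 = 2, and there is no ∂_2, so H_1 = Z^2.

(K is a triangulation of a wedge of 2 circles.)

H_0 ≅ Z,  H_1 ≅ Z^2.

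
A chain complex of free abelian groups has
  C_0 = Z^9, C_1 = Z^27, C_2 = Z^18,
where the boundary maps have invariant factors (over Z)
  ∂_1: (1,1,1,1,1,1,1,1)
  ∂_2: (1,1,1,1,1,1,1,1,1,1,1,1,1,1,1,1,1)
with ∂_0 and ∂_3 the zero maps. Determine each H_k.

H_0 ≅ Z,  H_1 ≅ Z^2,  H_2 ≅ Z.

H_0: b_0 = 9 − 0 − 8 = 1; torsion from ∂_1 factors > 1: none. So H_0 ≅ Z.
H_1: b_1 = 27 − 8 − 17 = 2; torsion from ∂_2 factors > 1: none. So H_1 ≅ Z^2.
H_2: b_2 = 18 − 17 − 0 = 1; torsion from ∂_3 factors > 1: none. So H_2 ≅ Z.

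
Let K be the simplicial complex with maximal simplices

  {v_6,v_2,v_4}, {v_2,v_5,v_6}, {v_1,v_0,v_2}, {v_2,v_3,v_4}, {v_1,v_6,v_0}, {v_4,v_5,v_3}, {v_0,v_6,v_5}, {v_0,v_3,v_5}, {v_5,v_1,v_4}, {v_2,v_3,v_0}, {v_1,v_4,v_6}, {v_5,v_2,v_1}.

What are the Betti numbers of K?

Take the total order v_0 < v_1 < v_2 < v_3 < v_4 < v_5 < v_6 on the vertex set. Then K (dimension 2) consists of the simplices:

  0-simplices (7): [v_0], [v_1], [v_2], [v_3], [v_4], [v_5], [v_6]
  1-simplices (18): (18 of them)
  2-simplices (12): (12 of them)

so the chain groups are C_0 ≅ Z^7, C_1 ≅ Z^18, C_2 ≅ Z^12.

Boundary ∂_1: C_1 → C_0 maps an edge to its endpoints' difference, ∂[p,q] = q − p. For instance
  ∂[v_4,v_5] = [v_5] − [v_4].
The 7×18 boundary matrix has rank 6 and Smith normal form diag(1,1,1,1,1,1).

The boundary map ∂_2: C_2 → C_1 sends each 2-simplex [p,q,r] to [q,r] − [p,r] + [p,q]. For instance
  ∂[v_1,v_4,v_6] = [v_4,v_6] − [v_1,v_6] + [v_1,v_4],
  ∂[v_0,v_5,v_6] = [v_5,v_6] − [v_0,v_6] + [v_0,v_5].
The resulting 18×12 matrix has rank 12, and its Smith normal form has invariant factors (1,1,1,1,1,1,1,1,1,1,1,2).

Reading off H_k = ker ∂_k / im ∂_{k+1}:

  H_0: rank C_0 − rank ∂_1 = 7 − 6 = 1, and the invariant factors of ∂_1 are all 1, so H_0 = Z.
  H_1: rank ker ∂_1 − rank ∂_2 = (18 − 6) − 12 = 0, and ∂_2 has invariant factor 2 > 1, so H_1 = Z/2.
  H_2: rank ker ∂_2 − rank ∂_3 = (12 − 12) − 0 = 0, and there is no ∂_3, so H_2 = 0.

As a check, the Euler characteristic is 7 − 18 + 12 = 1, which agrees with 1 − 0 + 0 = 1.
(K is a triangulation of the real projective plane RP^2.)

Hence the Betti numbers are b_0 = 1, b_1 = 0, b_2 = 0.

b_0 = 1, b_1 = 0, b_2 = 0.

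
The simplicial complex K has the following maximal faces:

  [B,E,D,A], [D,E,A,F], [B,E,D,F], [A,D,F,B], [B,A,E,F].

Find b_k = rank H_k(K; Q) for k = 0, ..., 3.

b_0 = 1, b_1 = 0, b_2 = 0, b_3 = 1.

Order the vertices as A < B < D < E < F. Listing each simplex with vertices in this order, K has dimension 3 with simplices:

  0-simplices (5): A, B, D, E, F
  1-simplices (10): AB, AD, AE, AF, BD, BE, BF, DE, DF, EF
  2-simplices (10): ABD, ABE, ABF, ADE, ADF, AEF, BDE, BDF, BEF, DEF
  3-simplices (5): ABDE, ABDF, ABEF, ADEF, BDEF

giving chain groups C_0 ≅ Z^5, C_1 ≅ Z^10, C_2 ≅ Z^10, C_3 ≅ Z^5.

The boundary map ∂_1: C_1 → C_0 is given by ∂[p,q] = [q] − [p]. For instance
  ∂BF = F − B.
The resulting 5×10 matrix has rank 4, and its Smith normal form has invariant factors (1,1,1,1).

The boundary map ∂_2: C_2 → C_1 acts by ∂[p,q,r] = [q,r] − [p,r] + [p,q]. For instance
  ∂BEF = EF − BF + BE,
  ∂ABD = BD − AD + AB.
The 10×10 boundary matrix has rank 6 and Smith normal form diag(1,1,1,1,1,1).

∂_3: C_3 → C_2 sends each 3-simplex σ to the alternating sum Σ_i (−1)^i (σ with its i-th vertex removed). For instance
  ∂ABDE = BDE − ADE + ABE − ABD,
  ∂ABDF = BDF − ADF + ABF − ABD.
The 10×5 boundary matrix has rank 4 and Smith normal form diag(1,1,1,1).

Now H_k = ker ∂_k / im ∂_{k+1}, so:

  H_0: rank C_0 − rank ∂_1 = 5 − 4 = 1, and the invariant factors of ∂_1 are all 1, so H_0 ≅ Z.
  H_1: rank ker ∂_1 − rank ∂_2 = (10 − 4) − 6 = 0, and the invariant factors of ∂_2 are all 1, so H_1 ≅ 0.
  H_2: rank ker ∂_2 − rank ∂_3 = (10 − 6) − 4 = 0, and the invariant factors of ∂_3 are all 1, so H_2 ≅ 0.
  H_3: rank ker ∂_3 − rank ∂_4 = (5 − 4) − 0 = 1, and there is no ∂_4, so H_3 ≅ Z.

Hence the Betti numbers are b_0 = 1, b_1 = 0, b_2 = 0, b_3 = 1.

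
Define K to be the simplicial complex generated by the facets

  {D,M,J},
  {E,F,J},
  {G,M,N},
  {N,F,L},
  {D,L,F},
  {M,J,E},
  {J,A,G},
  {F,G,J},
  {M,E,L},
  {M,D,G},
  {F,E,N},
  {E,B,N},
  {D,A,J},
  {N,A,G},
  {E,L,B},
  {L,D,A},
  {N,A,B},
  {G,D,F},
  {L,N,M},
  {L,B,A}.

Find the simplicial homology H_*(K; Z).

Fix the vertex order A < B < D < E < F < G < J < L < M < N and write every simplex with vertices in increasing order. Then dim K = 2 and the simplices of K are:

  0-simplices (10): A, B, D, E, F, G, J, L, M, N
  1-simplices (30): AB, AD, AG, AJ, AL, AN, BE, BL, BN, DF, DG, DJ, DL, DM, EF, EJ, EL, EM, EN, FG, FJ, FL, FN, GJ, GM, GN, JM, LM, LN, MN
  2-simplices (20): ABL, ABN, ADJ, ADL, AGJ, AGN, BEL, BEN, DFG, DFL, DGM, DJM, EFJ, EFN, EJM, ELM, FGJ, FLN, GMN, LMN

so the chain groups are C_0 ≅ Z^10, C_1 ≅ Z^30, C_2 ≅ Z^20.

The boundary map ∂_1: C_1 → C_0 is given by ∂[p,q] = [q] − [p]. For instance
  ∂GM = M − G.
The resulting 10×30 matrix has rank 9, and its Smith normal form has invariant factors (1,1,1,1,1,1,1,1,1).

The boundary map ∂_2: C_2 → C_1 acts by ∂[p,q,r] = [q,r] − [p,r] + [p,q]. For instance
  ∂AGJ = GJ − AJ + AG,
  ∂BEN = EN − BN + BE.
This gives a 30×20 integer matrix of rank 20; reducing to Smith normal form yields diagonal entries (1,1,1,1,1,1,1,1,1,1,1,1,1,1,1,1,1,1,1,2).

Reading off H_k = ker ∂_k / im ∂_{k+1}:

  H_0: rank C_0 − rank ∂_1 = 10 − 9 = 1, and the invariant factors of ∂_1 are all 1, so H_0 ≅ Z.
  H_1: rank ker ∂_1 − rank ∂_2 = (30 − 9) − 20 = 1, and ∂_2 has invariant factor 2 > 1, so H_1 ≅ Z ⊕ Z_2.
  H_2: rank ker ∂_2 − rank ∂_3 = (20 − 20) − 0 = 0, and there is no ∂_3, so H_2 ≅ 0.

H_0 ≅ Z,  H_1 ≅ Z ⊕ Z_2,  H_2 = 0.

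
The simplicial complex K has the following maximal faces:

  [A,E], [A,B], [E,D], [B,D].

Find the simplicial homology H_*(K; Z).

Order the vertices as A < B < D < E. Listing each simplex with vertices in this order, K has dimension 1 with simplices:

  0-simplices (4): A, B, D, E
  1-simplices (4): AB, AE, BD, DE

giving chain groups C_0 ≅ Z^4, C_1 ≅ Z^4.

∂_1: C_1 → C_0 sends each edge [p,q] (with p < q) to q − p.
This gives a 4×4 integer matrix of rank 3; reducing to Smith normal form yields diagonal entries (1,1,1).

Now H_k = ker ∂_k / im ∂_{k+1}, so:

  H_0: rank C_0 − rank ∂_1 = 4 − 3 = 1, and the invariant factors of ∂_1 are all 1, so H_0 = Z.
  H_1: rank ker ∂_1 − rank ∂_2 = (4 − 3) − 0 = 1, and there is no ∂_2, so H_1 = Z.

H_0 ≅ Z,  H_1 ≅ Z.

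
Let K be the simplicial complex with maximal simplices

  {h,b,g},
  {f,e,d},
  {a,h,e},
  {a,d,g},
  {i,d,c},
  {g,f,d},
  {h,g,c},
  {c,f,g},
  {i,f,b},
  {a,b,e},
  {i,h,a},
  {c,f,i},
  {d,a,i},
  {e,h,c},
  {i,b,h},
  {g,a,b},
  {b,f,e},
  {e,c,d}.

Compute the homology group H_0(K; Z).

H_0 = Z.

Fix the vertex order a < b < c < d < e < f < g < h < i and write every simplex with vertices in increasing order. Then dim K = 2 and the simplices of K are:

  0-simplices (9): a, b, c, d, e, f, g, h, i
  1-simplices (27): ab, ad, ae, ag, ah, ai, be, bf, bg, bh, bi, cd, ce, cf, cg, ch, ci, de, df, dg, di, ef, eh, fg, fi, gh, hi
  2-simplices (18): abe, abg, adg, adi, aeh, ahi, bef, bfi, bgh, bhi, cde, cdi, ceh, cfg, cfi, cgh, def, dfg

giving chain groups C_0 ≅ Z^9, C_1 ≅ Z^27, C_2 ≅ Z^18.

The boundary map ∂_1: C_1 → C_0 is given by ∂[p,q] = [q] − [p].
This gives a 9×27 integer matrix of rank 8; reducing to Smith normal form yields diagonal entries (1,1,1,1,1,1,1,1).

Boundary ∂_2: C_2 → C_1 maps a triangle to the signed sum of its edges. For instance
  ∂abg = bg − ag + ab,
  ∂bef = ef − bf + be.
The 27×18 boundary matrix has rank 18 and Smith normal form diag(1,1,1,1,1,1,1,1,1,1,1,1,1,1,1,1,1,2).

Now H_k = ker ∂_k / im ∂_{k+1}, so:

  H_0: rank C_0 − rank ∂_1 = 9 − 8 = 1, and the invariant factors of ∂_1 are all 1, so H_0 ≅ Z.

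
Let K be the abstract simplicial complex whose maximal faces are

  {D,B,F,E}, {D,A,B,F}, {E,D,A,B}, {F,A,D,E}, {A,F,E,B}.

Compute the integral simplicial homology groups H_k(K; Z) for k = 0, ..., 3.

H_0 ≅ Z,  H_1 = 0,  H_2 = 0,  H_3 ≅ Z.

K has 5 vertices, 10 edges, 10 triangles, 5 3-simplices.
rank ∂_0 = 0, rank ∂_1 = 4 ⇒ b_0 = 5 − 0 − 4 = 1; all invariant factors of ∂_1 are 1 so no torsion. So H_0 = Z.
rank ∂_1 = 4, rank ∂_2 = 6 ⇒ b_1 = 10 − 4 − 6 = 0; all invariant factors of ∂_2 are 1 so no torsion. So H_1 = 0.
rank ∂_2 = 6, rank ∂_3 = 4 ⇒ b_2 = 10 − 6 − 4 = 0; all invariant factors of ∂_3 are 1 so no torsion. So H_2 = 0.
rank ∂_3 = 4, rank ∂_4 = 0 ⇒ b_3 = 5 − 4 − 0 = 1. So H_3 = Z.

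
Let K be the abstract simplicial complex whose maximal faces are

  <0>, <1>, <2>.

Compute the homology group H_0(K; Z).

H_0 = Z^3.

Order the vertices as 0 < 1 < 2. Listing each simplex with vertices in this order, K has dimension 0 with simplices:

  0-simplices (3): [0], [1], [2]

so the chain groups are C_0 ≅ Z^3.

Now H_k = ker ∂_k / im ∂_{k+1}, so:

  H_0: rank C_0 − rank ∂_1 = 3 − 0 = 3, and there is no ∂_1, so H_0 = Z^3.

(K is a triangulation of a set of 3 points.)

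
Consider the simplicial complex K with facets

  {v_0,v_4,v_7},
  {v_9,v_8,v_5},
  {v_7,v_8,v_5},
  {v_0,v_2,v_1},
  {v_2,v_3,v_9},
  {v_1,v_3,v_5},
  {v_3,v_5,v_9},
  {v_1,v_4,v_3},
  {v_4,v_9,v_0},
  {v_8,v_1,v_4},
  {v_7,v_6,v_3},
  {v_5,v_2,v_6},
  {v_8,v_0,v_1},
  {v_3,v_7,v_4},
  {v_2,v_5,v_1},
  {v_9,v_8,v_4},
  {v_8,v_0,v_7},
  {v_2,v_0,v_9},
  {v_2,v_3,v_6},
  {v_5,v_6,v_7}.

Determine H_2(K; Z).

H_2 ≅ 0.

Take the total order v_0 < v_1 < v_2 < v_3 < v_4 < v_5 < v_6 < v_7 < v_8 < v_9 on the vertex set. Then K (dimension 2) consists of the simplices:

  0-simplices (10): [v_0], [v_1], [v_2], [v_3], [v_4], [v_5], [v_6], [v_7], [v_8], [v_9]
  1-simplices (30): (30 of them)
  2-simplices (20): (20 of them)

so the chain groups are C_0 ≅ Z^10, C_1 ≅ Z^30, C_2 ≅ Z^20.

Boundary ∂_1: C_1 → C_0 sends each edge [p,q] (with p < q) to q − p. For instance
  ∂[v_2,v_9] = [v_9] − [v_2].
As a 10×30 matrix over Z this has rank 9, with invariant factors (1,1,1,1,1,1,1,1,1).

Boundary ∂_2: C_2 → C_1 maps a triangle to the signed sum of its edges. For instance
  ∂[v_1,v_3,v_5] = [v_3,v_5] − [v_1,v_5] + [v_1,v_3],
  ∂[v_4,v_8,v_9] = [v_8,v_9] − [v_4,v_9] + [v_4,v_8].
The 30×20 boundary matrix has rank 20 and Smith normal form diag(1,1,1,1,1,1,1,1,1,1,1,1,1,1,1,1,1,1,1,2).

Reading off H_k = ker ∂_k / im ∂_{k+1}:

  H_2: rank ker ∂_2 − rank ∂_3 = (20 − 20) − 0 = 0, and there is no ∂_3, so H_2 ≅ 0.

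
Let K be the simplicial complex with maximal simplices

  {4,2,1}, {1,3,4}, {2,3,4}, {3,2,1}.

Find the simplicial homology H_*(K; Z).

Take the total order 1 < 2 < 3 < 4 on the vertex set. Then K (dimension 2) consists of the simplices:

  0-simplices (4): [1], [2], [3], [4]
  1-simplices (6): [1,2], [1,3], [1,4], [2,3], [2,4], [3,4]
  2-simplices (4): [1,2,3], [1,2,4], [1,3,4], [2,3,4]

Hence C_0 ≅ Z^4, C_1 ≅ Z^6, C_2 ≅ Z^4.

The boundary map ∂_1: C_1 → C_0 sends each edge [p,q] (with p < q) to q − p.
This gives a 4×6 integer matrix of rank 3; reducing to Smith normal form yields diagonal entries (1,1,1).

∂_2: C_2 → C_1 sends each 2-simplex [p,q,r] to [q,r] − [p,r] + [p,q]. For instance
  ∂[2,3,4] = [3,4] − [2,4] + [2,3],
  ∂[1,2,4] = [2,4] − [1,4] + [1,2].
As a 6×4 matrix over Z this has rank 3, with invariant factors (1,1,1).

From H_k ≅ ker(∂_k) / im(∂_{k+1}) we obtain:

  H_0: rank C_0 − rank ∂_1 = 4 − 3 = 1, and the invariant factors of ∂_1 are all 1, so H_0 = Z.
  H_1: rank ker ∂_1 − rank ∂_2 = (6 − 3) − 3 = 0, and the invariant factors of ∂_2 are all 1, so H_1 = 0.
  H_2: rank ker ∂_2 − rank ∂_3 = (4 − 3) − 0 = 1, and there is no ∂_3, so H_2 = Z.

H_0 = Z,  H_1 = 0,  H_2 = Z.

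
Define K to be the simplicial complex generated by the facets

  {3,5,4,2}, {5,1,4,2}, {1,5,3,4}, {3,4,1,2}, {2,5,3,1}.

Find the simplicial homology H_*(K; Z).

H_0 ≅ Z,  H_1 = 0,  H_2 = 0,  H_3 ≅ Z.

Take the total order 1 < 2 < 3 < 4 < 5 on the vertex set. Then K (dimension 3) consists of the simplices:

  0-simplices (5): [1], [2], [3], [4], [5]
  1-simplices (10): [1,2], [1,3], [1,4], [1,5], [2,3], [2,4], [2,5], [3,4], [3,5], [4,5]
  2-simplices (10): [1,2,3], [1,2,4], [1,2,5], [1,3,4], [1,3,5], [1,4,5], [2,3,4], [2,3,5], [2,4,5], [3,4,5]
  3-simplices (5): [1,2,3,4], [1,2,3,5], [1,2,4,5], [1,3,4,5], [2,3,4,5]

so the chain groups are C_0 ≅ Z^5, C_1 ≅ Z^10, C_2 ≅ Z^10, C_3 ≅ Z^5.

The boundary map ∂_1: C_1 → C_0 is given by ∂[p,q] = [q] − [p]. For instance
  ∂[4,5] = [5] − [4].
The 5×10 boundary matrix has rank 4 and Smith normal form diag(1,1,1,1).

The boundary map ∂_2: C_2 → C_1 sends each 2-simplex [p,q,r] to [q,r] − [p,r] + [p,q]. For instance
  ∂[1,2,5] = [2,5] − [1,5] + [1,2],
  ∂[1,3,4] = [3,4] − [1,4] + [1,3].
As a 10×10 matrix over Z this has rank 6, with invariant factors (1,1,1,1,1,1).

The boundary map ∂_3: C_3 → C_2 sends each 3-simplex σ to the alternating sum Σ_i (−1)^i (σ with its i-th vertex removed). For instance
  ∂[1,2,3,5] = [2,3,5] − [1,3,5] + [1,2,5] − [1,2,3],
  ∂[1,2,4,5] = [2,4,5] − [1,4,5] + [1,2,5] − [1,2,4].
The 10×5 boundary matrix has rank 4 and Smith normal form diag(1,1,1,1).

Now H_k = ker ∂_k / im ∂_{k+1}, so:

  H_0: rank C_0 − rank ∂_1 = 5 − 4 = 1, and the invariant factors of ∂_1 are all 1, so H_0 = Z.
  H_1: rank ker ∂_1 − rank ∂_2 = (10 − 4) − 6 = 0, and the invariant factors of ∂_2 are all 1, so H_1 = 0.
  H_2: rank ker ∂_2 − rank ∂_3 = (10 − 6) − 4 = 0, and the invariant factors of ∂_3 are all 1, so H_2 = 0.
  H_3: rank ker ∂_3 − rank ∂_4 = (5 − 4) − 0 = 1, and there is no ∂_4, so H_3 = Z.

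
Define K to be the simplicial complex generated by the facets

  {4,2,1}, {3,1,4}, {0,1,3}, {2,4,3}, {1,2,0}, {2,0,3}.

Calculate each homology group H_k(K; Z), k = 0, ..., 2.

K has 5 vertices, 9 edges, 6 triangles.
rank ∂_0 = 0, rank ∂_1 = 4 ⇒ b_0 = 5 − 0 − 4 = 1; all invariant factors of ∂_1 are 1 so no torsion. So H_0 ≅ Z.
rank ∂_1 = 4, rank ∂_2 = 5 ⇒ b_1 = 9 − 4 − 5 = 0; all invariant factors of ∂_2 are 1 so no torsion. So H_1 ≅ 0.
rank ∂_2 = 5, rank ∂_3 = 0 ⇒ b_2 = 6 − 5 − 0 = 1. So H_2 ≅ Z.

H_0 = Z,  H_1 = 0,  H_2 = Z.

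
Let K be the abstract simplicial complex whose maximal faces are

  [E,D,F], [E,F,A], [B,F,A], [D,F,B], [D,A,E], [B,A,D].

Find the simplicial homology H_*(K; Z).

We work with the vertex ordering A < B < D < E < F. The simplices of K, each written with vertices in increasing order, are:

  0-simplices (5): A, B, D, E, F
  1-simplices (9): AB, AD, AE, AF, BD, BF, DE, DF, EF
  2-simplices (6): ABD, ABF, ADE, AEF, BDF, DEF

Hence C_0 ≅ Z^5, C_1 ≅ Z^9, C_2 ≅ Z^6.

∂_1: C_1 → C_0 maps an edge to its endpoints' difference, ∂[p,q] = q − p.
This gives a 5×9 integer matrix of rank 4; reducing to Smith normal form yields diagonal entries (1,1,1,1).

The boundary map ∂_2: C_2 → C_1 sends each 2-simplex [p,q,r] to [q,r] − [p,r] + [p,q]. For instance
  ∂AEF = EF − AF + AE,
  ∂ABD = BD − AD + AB.
This gives a 9×6 integer matrix of rank 5; reducing to Smith normal form yields diagonal entries (1,1,1,1,1).

From H_k ≅ ker(∂_k) / im(∂_{k+1}) we obtain:

  H_0: rank C_0 − rank ∂_1 = 5 − 4 = 1, and the invariant factors of ∂_1 are all 1, so H_0 ≅ Z.
  H_1: rank ker ∂_1 − rank ∂_2 = (9 − 4) − 5 = 0, and the invariant factors of ∂_2 are all 1, so H_1 ≅ 0.
  H_2: rank ker ∂_2 − rank ∂_3 = (6 − 5) − 0 = 1, and there is no ∂_3, so H_2 ≅ Z.

As a check, the Euler characteristic is 5 − 9 + 6 = 2, which agrees with 1 − 0 + 1 = 2.

H_0 = Z,  H_1 = 0,  H_2 = Z.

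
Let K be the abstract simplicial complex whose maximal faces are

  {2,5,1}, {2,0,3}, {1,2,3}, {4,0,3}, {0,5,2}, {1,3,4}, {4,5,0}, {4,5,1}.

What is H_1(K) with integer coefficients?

We work with the vertex ordering 0 < 1 < 2 < 3 < 4 < 5. The simplices of K, each written with vertices in increasing order, are:

  0-simplices (6): [0], [1], [2], [3], [4], [5]
  1-simplices (12): [0,2], [0,3], [0,4], [0,5], [1,2], [1,3], [1,4], [1,5], [2,3], [2,5], [3,4], [4,5]
  2-simplices (8): [0,2,3], [0,2,5], [0,3,4], [0,4,5], [1,2,3], [1,2,5], [1,3,4], [1,4,5]

Hence C_0 ≅ Z^6, C_1 ≅ Z^12, C_2 ≅ Z^8.

∂_1: C_1 → C_0 sends each edge [p,q] (with p < q) to q − p. For instance
  ∂[1,5] = [5] − [1].
This gives a 6×12 integer matrix of rank 5; reducing to Smith normal form yields diagonal entries (1,1,1,1,1).

The boundary map ∂_2: C_2 → C_1 acts by ∂[p,q,r] = [q,r] − [p,r] + [p,q]. For instance
  ∂[0,2,3] = [2,3] − [0,3] + [0,2],
  ∂[0,3,4] = [3,4] − [0,4] + [0,3].
As a 12×8 matrix over Z this has rank 7, with invariant factors (1,1,1,1,1,1,1).

Now H_k = ker ∂_k / im ∂_{k+1}, so:

  H_1: rank ker ∂_1 − rank ∂_2 = (12 − 5) − 7 = 0, and the invariant factors of ∂_2 are all 1, so H_1 = 0.

H_1 = 0.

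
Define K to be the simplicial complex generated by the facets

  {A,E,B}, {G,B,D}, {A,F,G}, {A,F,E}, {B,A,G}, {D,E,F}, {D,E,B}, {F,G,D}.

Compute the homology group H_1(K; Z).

Take the total order A < B < D < E < F < G on the vertex set. Then K (dimension 2) consists of the simplices:

  0-simplices (6): A, B, D, E, F, G
  1-simplices (12): AB, AE, AF, AG, BD, BE, BG, DE, DF, DG, EF, FG
  2-simplices (8): ABE, ABG, AEF, AFG, BDE, BDG, DEF, DFG

so the chain groups are C_0 ≅ Z^6, C_1 ≅ Z^12, C_2 ≅ Z^8.

The boundary map ∂_1: C_1 → C_0 is given by ∂[p,q] = [q] − [p]. For instance
  ∂DF = F − D.
The resulting 6×12 matrix has rank 5, and its Smith normal form has invariant factors (1,1,1,1,1).

The boundary map ∂_2: C_2 → C_1 acts by ∂[p,q,r] = [q,r] − [p,r] + [p,q]. For instance
  ∂ABG = BG − AG + AB,
  ∂DEF = EF − DF + DE.
The 12×8 boundary matrix has rank 7 and Smith normal form diag(1,1,1,1,1,1,1).

Computing H_k = (kernel of ∂_k) / (image of ∂_{k+1}):

  H_1: rank ker ∂_1 − rank ∂_2 = (12 − 5) − 7 = 0, and the invariant factors of ∂_2 are all 1, so H_1 = 0.

H_1 = 0.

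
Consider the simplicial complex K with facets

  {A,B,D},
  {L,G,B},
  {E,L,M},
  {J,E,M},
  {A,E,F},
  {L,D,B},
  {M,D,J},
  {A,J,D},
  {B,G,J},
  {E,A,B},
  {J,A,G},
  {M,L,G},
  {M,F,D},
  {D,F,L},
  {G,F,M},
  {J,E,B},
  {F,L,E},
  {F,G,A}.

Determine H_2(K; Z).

We work with the vertex ordering A < B < D < E < F < G < J < L < M. The simplices of K, each written with vertices in increasing order, are:

  0-simplices (9): A, B, D, E, F, G, J, L, M
  1-simplices (27): AB, AD, AE, AF, AG, AJ, BD, BE, BG, BJ, BL, DF, DJ, DL, DM, EF, EJ, EL, EM, FG, FL, FM, GJ, GL, GM, JM, LM
  2-simplices (18): ABD, ABE, ADJ, AEF, AFG, AGJ, BDL, BEJ, BGJ, BGL, DFL, DFM, DJM, EFL, EJM, ELM, FGM, GLM

so the chain groups are C_0 ≅ Z^9, C_1 ≅ Z^27, C_2 ≅ Z^18.

The boundary map ∂_1: C_1 → C_0 sends each edge [p,q] (with p < q) to q − p.
This gives a 9×27 integer matrix of rank 8; reducing to Smith normal form yields diagonal entries (1,1,1,1,1,1,1,1).

The boundary map ∂_2: C_2 → C_1 acts by ∂[p,q,r] = [q,r] − [p,r] + [p,q]. For instance
  ∂GLM = LM − GM + GL,
  ∂AGJ = GJ − AJ + AG.
As a 27×18 matrix over Z this has rank 18, with invariant factors (1,1,1,1,1,1,1,1,1,1,1,1,1,1,1,1,1,2).

Now H_k = ker ∂_k / im ∂_{k+1}, so:

  H_2: rank ker ∂_2 − rank ∂_3 = (18 − 18) − 0 = 0, and there is no ∂_3, so H_2 ≅ 0.

(K is a triangulation of the Klein bottle.)

H_2 ≅ 0.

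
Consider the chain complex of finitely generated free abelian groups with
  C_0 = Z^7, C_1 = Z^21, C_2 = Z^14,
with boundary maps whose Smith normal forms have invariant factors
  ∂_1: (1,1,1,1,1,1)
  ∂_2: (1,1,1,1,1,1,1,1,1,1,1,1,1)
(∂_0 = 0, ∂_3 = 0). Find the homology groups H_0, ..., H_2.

H_0: b_0 = 7 − 0 − 6 = 1; torsion from ∂_1 factors > 1: none. So H_0 = Z.
H_1: b_1 = 21 − 6 − 13 = 2; torsion from ∂_2 factors > 1: none. So H_1 = Z^2.
H_2: b_2 = 14 − 13 − 0 = 1; torsion from ∂_3 factors > 1: none. So H_2 = Z.

H_0 = Z,  H_1 = Z^2,  H_2 = Z.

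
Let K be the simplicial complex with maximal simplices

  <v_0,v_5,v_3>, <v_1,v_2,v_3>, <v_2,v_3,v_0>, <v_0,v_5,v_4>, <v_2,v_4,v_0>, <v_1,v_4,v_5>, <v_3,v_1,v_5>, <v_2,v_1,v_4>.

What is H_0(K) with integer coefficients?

We work with the vertex ordering v_0 < v_1 < v_2 < v_3 < v_4 < v_5. The simplices of K, each written with vertices in increasing order, are:

  0-simplices (6): [v_0], [v_1], [v_2], [v_3], [v_4], [v_5]
  1-simplices (12): [v_0,v_2], [v_0,v_3], [v_0,v_4], [v_0,v_5], [v_1,v_2], [v_1,v_3], [v_1,v_4], [v_1,v_5], [v_2,v_3], [v_2,v_4], [v_3,v_5], [v_4,v_5]
  2-simplices (8): [v_0,v_2,v_3], [v_0,v_2,v_4], [v_0,v_3,v_5], [v_0,v_4,v_5], [v_1,v_2,v_3], [v_1,v_2,v_4], [v_1,v_3,v_5], [v_1,v_4,v_5]

giving chain groups C_0 ≅ Z^6, C_1 ≅ Z^12, C_2 ≅ Z^8.

∂_1: C_1 → C_0 is given by ∂[p,q] = [q] − [p]. For instance
  ∂[v_1,v_2] = [v_2] − [v_1].
As a 6×12 matrix over Z this has rank 5, with invariant factors (1,1,1,1,1).

∂_2: C_2 → C_1 maps a triangle to the signed sum of its edges. For instance
  ∂[v_0,v_4,v_5] = [v_4,v_5] − [v_0,v_5] + [v_0,v_4],
  ∂[v_1,v_2,v_4] = [v_2,v_4] − [v_1,v_4] + [v_1,v_2].
As a 12×8 matrix over Z this has rank 7, with invariant factors (1,1,1,1,1,1,1).

Computing H_k = (kernel of ∂_k) / (image of ∂_{k+1}):

  H_0: rank C_0 − rank ∂_1 = 6 − 5 = 1, and the invariant factors of ∂_1 are all 1, so H_0 = Z.

(K is a triangulation of the 2-sphere S^2.)

H_0 ≅ Z.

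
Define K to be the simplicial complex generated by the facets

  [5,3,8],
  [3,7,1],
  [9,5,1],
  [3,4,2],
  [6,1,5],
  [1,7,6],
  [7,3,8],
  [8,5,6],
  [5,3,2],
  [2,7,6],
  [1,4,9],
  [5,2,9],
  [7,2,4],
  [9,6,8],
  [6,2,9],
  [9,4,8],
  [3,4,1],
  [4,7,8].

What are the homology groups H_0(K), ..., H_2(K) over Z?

We work with the vertex ordering 1 < 2 < 3 < 4 < 5 < 6 < 7 < 8 < 9. The simplices of K, each written with vertices in increasing order, are:

  0-simplices (9): [1], [2], [3], [4], [5], [6], [7], [8], [9]
  1-simplices (27): (27 of them)
  2-simplices (18): [1,3,4], [1,3,7], [1,4,9], [1,5,6], [1,5,9], [1,6,7], [2,3,4], [2,3,5], [2,4,7], [2,5,9], [2,6,7], [2,6,9], [3,5,8], [3,7,8], [4,7,8], [4,8,9], [5,6,8], [6,8,9]

giving chain groups C_0 ≅ Z^9, C_1 ≅ Z^27, C_2 ≅ Z^18.

Boundary ∂_1: C_1 → C_0 is given by ∂[p,q] = [q] − [p]. For instance
  ∂[3,5] = [5] − [3].
As a 9×27 matrix over Z this has rank 8, with invariant factors (1,1,1,1,1,1,1,1).

Boundary ∂_2: C_2 → C_1 sends each 2-simplex [p,q,r] to [q,r] − [p,r] + [p,q]. For instance
  ∂[3,7,8] = [7,8] − [3,8] + [3,7],
  ∂[1,5,6] = [5,6] − [1,6] + [1,5].
The resulting 27×18 matrix has rank 18, and its Smith normal form has invariant factors (1,1,1,1,1,1,1,1,1,1,1,1,1,1,1,1,1,2).

Now H_k = ker ∂_k / im ∂_{k+1}, so:

  H_0: rank C_0 − rank ∂_1 = 9 − 8 = 1, and the invariant factors of ∂_1 are all 1, so H_0 = Z.
  H_1: rank ker ∂_1 − rank ∂_2 = (27 − 8) − 18 = 1, and ∂_2 has invariant factor 2 > 1, so H_1 = Z × Z/2.
  H_2: rank ker ∂_2 − rank ∂_3 = (18 − 18) − 0 = 0, and there is no ∂_3, so H_2 = 0.

(K is a triangulation of the Klein bottle.)

H_0 ≅ Z,  H_1 ≅ Z × Z/2,  H_2 = 0.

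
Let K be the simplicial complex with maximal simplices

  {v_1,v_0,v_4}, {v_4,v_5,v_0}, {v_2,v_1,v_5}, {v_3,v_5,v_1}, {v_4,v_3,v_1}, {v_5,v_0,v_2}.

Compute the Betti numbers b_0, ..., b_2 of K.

b_0 = 1, b_1 = 1, b_2 = 0.

We work with the vertex ordering v_0 < v_1 < v_2 < v_3 < v_4 < v_5. The simplices of K, each written with vertices in increasing order, are:

  0-simplices (6): [v_0], [v_1], [v_2], [v_3], [v_4], [v_5]
  1-simplices (12): [v_0,v_1], [v_0,v_2], [v_0,v_4], [v_0,v_5], [v_1,v_2], [v_1,v_3], [v_1,v_4], [v_1,v_5], [v_2,v_5], [v_3,v_4], [v_3,v_5], [v_4,v_5]
  2-simplices (6): [v_0,v_1,v_4], [v_0,v_2,v_5], [v_0,v_4,v_5], [v_1,v_2,v_5], [v_1,v_3,v_4], [v_1,v_3,v_5]

so the chain groups are C_0 ≅ Z^6, C_1 ≅ Z^12, C_2 ≅ Z^6.

The boundary map ∂_1: C_1 → C_0 maps an edge to its endpoints' difference, ∂[p,q] = q − p.
This gives a 6×12 integer matrix of rank 5; reducing to Smith normal form yields diagonal entries (1,1,1,1,1).

∂_2: C_2 → C_1 acts by ∂[p,q,r] = [q,r] − [p,r] + [p,q]. For instance
  ∂[v_1,v_2,v_5] = [v_2,v_5] − [v_1,v_5] + [v_1,v_2],
  ∂[v_0,v_4,v_5] = [v_4,v_5] − [v_0,v_5] + [v_0,v_4].
As a 12×6 matrix over Z this has rank 6, with invariant factors (1,1,1,1,1,1).

Computing H_k = (kernel of ∂_k) / (image of ∂_{k+1}):

  H_0: rank C_0 − rank ∂_1 = 6 − 5 = 1, and the invariant factors of ∂_1 are all 1, so H_0 ≅ Z.
  H_1: rank ker ∂_1 − rank ∂_2 = (12 − 5) − 6 = 1, and the invariant factors of ∂_2 are all 1, so H_1 ≅ Z.
  H_2: rank ker ∂_2 − rank ∂_3 = (6 − 6) − 0 = 0, and there is no ∂_3, so H_2 ≅ 0.

As a check, the Euler characteristic is 6 − 12 + 6 = 0, which agrees with 1 − 1 + 0 = 0.
(K is a triangulation of the cylinder S^1 x I.)

Hence the Betti numbers are b_0 = 1, b_1 = 1, b_2 = 0.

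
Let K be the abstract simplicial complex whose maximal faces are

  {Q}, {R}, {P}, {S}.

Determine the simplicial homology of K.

H_0 ≅ Z^4.

We work with the vertex ordering P < Q < R < S. The simplices of K, each written with vertices in increasing order, are:

  0-simplices (4): P, Q, R, S

giving chain groups C_0 ≅ Z^4.

From H_k ≅ ker(∂_k) / im(∂_{k+1}) we obtain:

  H_0: rank C_0 − rank ∂_1 = 4 − 0 = 4, and there is no ∂_1, so H_0 = Z^4.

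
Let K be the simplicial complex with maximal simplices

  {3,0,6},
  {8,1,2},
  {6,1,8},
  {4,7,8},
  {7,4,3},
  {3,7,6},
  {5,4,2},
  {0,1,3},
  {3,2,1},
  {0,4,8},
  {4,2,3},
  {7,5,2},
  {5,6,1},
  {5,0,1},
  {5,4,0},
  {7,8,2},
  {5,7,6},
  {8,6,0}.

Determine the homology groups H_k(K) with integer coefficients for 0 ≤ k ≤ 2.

Fix the vertex order 0 < 1 < 2 < 3 < 4 < 5 < 6 < 7 < 8 and write every simplex with vertices in increasing order. Then dim K = 2 and the simplices of K are:

  0-simplices (9): [0], [1], [2], [3], [4], [5], [6], [7], [8]
  1-simplices (27): (27 of them)
  2-simplices (18): [0,1,3], [0,1,5], [0,3,6], [0,4,5], [0,4,8], [0,6,8], [1,2,3], [1,2,8], [1,5,6], [1,6,8], [2,3,4], [2,4,5], [2,5,7], [2,7,8], [3,4,7], [3,6,7], [4,7,8], [5,6,7]

so the chain groups are C_0 ≅ Z^9, C_1 ≅ Z^27, C_2 ≅ Z^18.

Boundary ∂_1: C_1 → C_0 sends each edge [p,q] (with p < q) to q − p.
The resulting 9×27 matrix has rank 8, and its Smith normal form has invariant factors (1,1,1,1,1,1,1,1).

Boundary ∂_2: C_2 → C_1 acts by ∂[p,q,r] = [q,r] − [p,r] + [p,q]. For instance
  ∂[4,7,8] = [7,8] − [4,8] + [4,7],
  ∂[0,6,8] = [6,8] − [0,8] + [0,6].
This gives a 27×18 integer matrix of rank 18; reducing to Smith normal form yields diagonal entries (1,1,1,1,1,1,1,1,1,1,1,1,1,1,1,1,1,2).

Reading off H_k = ker ∂_k / im ∂_{k+1}:

  H_0: rank C_0 − rank ∂_1 = 9 − 8 = 1, and the invariant factors of ∂_1 are all 1, so H_0 ≅ Z.
  H_1: rank ker ∂_1 − rank ∂_2 = (27 − 8) − 18 = 1, and ∂_2 has invariant factor 2 > 1, so H_1 ≅ Z ⊕ Z/2.
  H_2: rank ker ∂_2 − rank ∂_3 = (18 − 18) − 0 = 0, and there is no ∂_3, so H_2 ≅ 0.

H_0 = Z,  H_1 = Z ⊕ Z/2,  H_2 = 0.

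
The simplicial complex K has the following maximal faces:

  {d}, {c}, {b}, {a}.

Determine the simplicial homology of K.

We work with the vertex ordering a < b < c < d. The simplices of K, each written with vertices in increasing order, are:

  0-simplices (4): a, b, c, d

giving chain groups C_0 ≅ Z^4.

Computing H_k = (kernel of ∂_k) / (image of ∂_{k+1}):

  H_0: rank C_0 − rank ∂_1 = 4 − 0 = 4, and there is no ∂_1, so H_0 ≅ Z^4.

H_0 ≅ Z^4.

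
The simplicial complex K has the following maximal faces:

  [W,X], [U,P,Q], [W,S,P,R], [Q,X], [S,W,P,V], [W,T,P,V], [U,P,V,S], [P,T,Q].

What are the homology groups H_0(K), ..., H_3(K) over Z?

Order the vertices as P < Q < R < S < T < U < V < W < X. Listing each simplex with vertices in this order, K has dimension 3 with simplices:

  0-simplices (9): P, Q, R, S, T, U, V, W, X
  1-simplices (20): PQ, PR, PS, PT, PU, PV, PW, QT, QU, QX, RS, RW, SU, SV, SW, TV, TW, UV, VW, WX
  2-simplices (15): PQT, PQU, PRS, PRW, PSU, PSV, PSW, PTV, PTW, PUV, PVW, RSW, SUV, SVW, TVW
  3-simplices (4): PRSW, PSUV, PSVW, PTVW

Hence C_0 ≅ Z^9, C_1 ≅ Z^20, C_2 ≅ Z^15, C_3 ≅ Z^4.

Boundary ∂_1: C_1 → C_0 is given by ∂[p,q] = [q] − [p].
The resulting 9×20 matrix has rank 8, and its Smith normal form has invariant factors (1,1,1,1,1,1,1,1).

The boundary map ∂_2: C_2 → C_1 sends each 2-simplex [p,q,r] to [q,r] − [p,r] + [p,q]. For instance
  ∂PSU = SU − PU + PS,
  ∂SVW = VW − SW + SV.
The 20×15 boundary matrix has rank 11 and Smith normal form diag(1,1,1,1,1,1,1,1,1,1,1).

Boundary ∂_3: C_3 → C_2 sends each 3-simplex σ to the alternating sum Σ_i (−1)^i (σ with its i-th vertex removed). For instance
  ∂PSUV = SUV − PUV + PSV − PSU,
  ∂PTVW = TVW − PVW + PTW − PTV.
The 15×4 boundary matrix has rank 4 and Smith normal form diag(1,1,1,1).

Reading off H_k = ker ∂_k / im ∂_{k+1}:

  H_0: rank C_0 − rank ∂_1 = 9 − 8 = 1, and the invariant factors of ∂_1 are all 1, so H_0 = Z.
  H_1: rank ker ∂_1 − rank ∂_2 = (20 − 8) − 11 = 1, and the invariant factors of ∂_2 are all 1, so H_1 = Z.
  H_2: rank ker ∂_2 − rank ∂_3 = (15 − 11) − 4 = 0, and the invariant factors of ∂_3 are all 1, so H_2 = 0.
  H_3: rank ker ∂_3 − rank ∂_4 = (4 − 4) − 0 = 0, and there is no ∂_4, so H_3 = 0.

H_0 = Z,  H_1 = Z,  H_2 = 0,  H_3 = 0.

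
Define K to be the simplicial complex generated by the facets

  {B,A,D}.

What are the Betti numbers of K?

We work with the vertex ordering A < B < D. The simplices of K, each written with vertices in increasing order, are:

  0-simplices (3): A, B, D
  1-simplices (3): AB, AD, BD
  2-simplices (1): ABD

Hence C_0 ≅ Z^3, C_1 ≅ Z^3, C_2 ≅ Z^1.

∂_1: C_1 → C_0 maps an edge to its endpoints' difference, ∂[p,q] = q − p.
The 3×3 boundary matrix has rank 2 and Smith normal form diag(1,1).

∂_2: C_2 → C_1 acts by ∂[p,q,r] = [q,r] − [p,r] + [p,q]. For instance
  ∂ABD = BD − AD + AB.
The 3×1 boundary matrix has rank 1 and Smith normal form diag(1).

Computing H_k = (kernel of ∂_k) / (image of ∂_{k+1}):

  H_0: rank C_0 − rank ∂_1 = 3 − 2 = 1, and the invariant factors of ∂_1 are all 1, so H_0 = Z.
  H_1: rank ker ∂_1 − rank ∂_2 = (3 − 2) − 1 = 0, and the invariant factors of ∂_2 are all 1, so H_1 = 0.
  H_2: rank ker ∂_2 − rank ∂_3 = (1 − 1) − 0 = 0, and there is no ∂_3, so H_2 = 0.

(K is a triangulation of the 2-simplex.)

Hence the Betti numbers are b_0 = 1, b_1 = 0, b_2 = 0.

b_0 = 1, b_1 = 0, b_2 = 0.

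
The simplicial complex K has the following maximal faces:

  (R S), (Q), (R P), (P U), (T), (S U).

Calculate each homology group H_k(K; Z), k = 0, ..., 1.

Fix the vertex order P < Q < R < S < T < U and write every simplex with vertices in increasing order. Then dim K = 1 and the simplices of K are:

  0-simplices (6): P, Q, R, S, T, U
  1-simplices (4): PR, PU, RS, SU

giving chain groups C_0 ≅ Z^6, C_1 ≅ Z^4.

The boundary map ∂_1: C_1 → C_0 maps an edge to its endpoints' difference, ∂[p,q] = q − p.
The 6×4 boundary matrix has rank 3 and Smith normal form diag(1,1,1).

Computing H_k = (kernel of ∂_k) / (image of ∂_{k+1}):

  H_0: rank C_0 − rank ∂_1 = 6 − 3 = 3, and the invariant factors of ∂_1 are all 1, so H_0 = Z^3.
  H_1: rank ker ∂_1 − rank ∂_2 = (4 − 3) − 0 = 1, and there is no ∂_2, so H_1 = Z.

H_0 = Z^3,  H_1 = Z.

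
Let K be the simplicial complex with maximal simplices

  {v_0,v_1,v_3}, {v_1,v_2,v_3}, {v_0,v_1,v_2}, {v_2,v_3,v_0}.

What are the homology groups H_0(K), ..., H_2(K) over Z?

H_0 = Z,  H_1 = 0,  H_2 = Z.

Fix the vertex order v_0 < v_1 < v_2 < v_3 and write every simplex with vertices in increasing order. Then dim K = 2 and the simplices of K are:

  0-simplices (4): [v_0], [v_1], [v_2], [v_3]
  1-simplices (6): [v_0,v_1], [v_0,v_2], [v_0,v_3], [v_1,v_2], [v_1,v_3], [v_2,v_3]
  2-simplices (4): [v_0,v_1,v_2], [v_0,v_1,v_3], [v_0,v_2,v_3], [v_1,v_2,v_3]

Hence C_0 ≅ Z^4, C_1 ≅ Z^6, C_2 ≅ Z^4.

∂_1: C_1 → C_0 sends each edge [p,q] (with p < q) to q − p.
The 4×6 boundary matrix has rank 3 and Smith normal form diag(1,1,1).

The boundary map ∂_2: C_2 → C_1 maps a triangle to the signed sum of its edges. For instance
  ∂[v_0,v_1,v_3] = [v_1,v_3] − [v_0,v_3] + [v_0,v_1],
  ∂[v_0,v_2,v_3] = [v_2,v_3] − [v_0,v_3] + [v_0,v_2].
The 6×4 boundary matrix has rank 3 and Smith normal form diag(1,1,1).

Reading off H_k = ker ∂_k / im ∂_{k+1}:

  H_0: rank C_0 − rank ∂_1 = 4 − 3 = 1, and the invariant factors of ∂_1 are all 1, so H_0 = Z.
  H_1: rank ker ∂_1 − rank ∂_2 = (6 − 3) − 3 = 0, and the invariant factors of ∂_2 are all 1, so H_1 = 0.
  H_2: rank ker ∂_2 − rank ∂_3 = (4 − 3) − 0 = 1, and there is no ∂_3, so H_2 = Z.

(K is a triangulation of the 2-sphere S^2.)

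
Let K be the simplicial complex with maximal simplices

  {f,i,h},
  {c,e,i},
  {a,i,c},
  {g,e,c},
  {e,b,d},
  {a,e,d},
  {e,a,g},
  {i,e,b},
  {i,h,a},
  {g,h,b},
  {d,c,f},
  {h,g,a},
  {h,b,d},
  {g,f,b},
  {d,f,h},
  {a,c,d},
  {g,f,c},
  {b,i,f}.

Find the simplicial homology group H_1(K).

Order the vertices as a < b < c < d < e < f < g < h < i. Listing each simplex with vertices in this order, K has dimension 2 with simplices:

  0-simplices (9): a, b, c, d, e, f, g, h, i
  1-simplices (27): ac, ad, ae, ag, ah, ai, bd, be, bf, bg, bh, bi, cd, ce, cf, cg, ci, de, df, dh, eg, ei, fg, fh, fi, gh, hi
  2-simplices (18): acd, aci, ade, aeg, agh, ahi, bde, bdh, bei, bfg, bfi, bgh, cdf, ceg, cei, cfg, dfh, fhi

giving chain groups C_0 ≅ Z^9, C_1 ≅ Z^27, C_2 ≅ Z^18.

∂_1: C_1 → C_0 sends each edge [p,q] (with p < q) to q − p. For instance
  ∂ah = h − a.
The 9×27 boundary matrix has rank 8 and Smith normal form diag(1,1,1,1,1,1,1,1).

Boundary ∂_2: C_2 → C_1 sends each 2-simplex [p,q,r] to [q,r] − [p,r] + [p,q]. For instance
  ∂aeg = eg − ag + ae,
  ∂bdh = dh − bh + bd.
This gives a 27×18 integer matrix of rank 18; reducing to Smith normal form yields diagonal entries (1,1,1,1,1,1,1,1,1,1,1,1,1,1,1,1,1,2).

Now H_k = ker ∂_k / im ∂_{k+1}, so:

  H_1: rank ker ∂_1 − rank ∂_2 = (27 − 8) − 18 = 1, and ∂_2 has invariant factor 2 > 1, so H_1 = Z ⊕ Z/2Z.

H_1 ≅ Z ⊕ Z/2Z.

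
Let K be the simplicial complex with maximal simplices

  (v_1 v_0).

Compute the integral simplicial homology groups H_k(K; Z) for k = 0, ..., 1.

H_0 ≅ Z,  H_1 = 0.

Order the vertices as v_0 < v_1. Listing each simplex with vertices in this order, K has dimension 1 with simplices:

  0-simplices (2): [v_0], [v_1]
  1-simplices (1): [v_0,v_1]

giving chain groups C_0 ≅ Z^2, C_1 ≅ Z^1.

Boundary ∂_1: C_1 → C_0 maps an edge to its endpoints' difference, ∂[p,q] = q − p.
This gives a 2×1 integer matrix of rank 1; reducing to Smith normal form yields diagonal entries (1).

Computing H_k = (kernel of ∂_k) / (image of ∂_{k+1}):

  H_0: rank C_0 − rank ∂_1 = 2 − 1 = 1, and the invariant factors of ∂_1 are all 1, so H_0 = Z.
  H_1: rank ker ∂_1 − rank ∂_2 = (1 − 1) − 0 = 0, and there is no ∂_2, so H_1 = 0.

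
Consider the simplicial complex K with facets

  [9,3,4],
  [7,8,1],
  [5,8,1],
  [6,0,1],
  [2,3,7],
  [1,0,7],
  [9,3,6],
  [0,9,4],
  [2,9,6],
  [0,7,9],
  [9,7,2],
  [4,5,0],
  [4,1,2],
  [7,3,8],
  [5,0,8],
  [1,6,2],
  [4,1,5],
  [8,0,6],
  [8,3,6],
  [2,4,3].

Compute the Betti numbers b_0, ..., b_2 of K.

Fix the vertex order 0 < 1 < 2 < 3 < 4 < 5 < 6 < 7 < 8 < 9 and write every simplex with vertices in increasing order. Then dim K = 2 and the simplices of K are:

  0-simplices (10): [0], [1], [2], [3], [4], [5], [6], [7], [8], [9]
  1-simplices (30): (30 of them)
  2-simplices (20): (20 of them)

so the chain groups are C_0 ≅ Z^10, C_1 ≅ Z^30, C_2 ≅ Z^20.

The boundary map ∂_1: C_1 → C_0 maps an edge to its endpoints' difference, ∂[p,q] = q − p. For instance
  ∂[1,5] = [5] − [1].
As a 10×30 matrix over Z this has rank 9, with invariant factors (1,1,1,1,1,1,1,1,1).

Boundary ∂_2: C_2 → C_1 maps a triangle to the signed sum of its edges. For instance
  ∂[0,1,6] = [1,6] − [0,6] + [0,1],
  ∂[0,5,8] = [5,8] − [0,8] + [0,5].
The 30×20 boundary matrix has rank 20 and Smith normal form diag(1,1,1,1,1,1,1,1,1,1,1,1,1,1,1,1,1,1,1,2).

Now H_k = ker ∂_k / im ∂_{k+1}, so:

  H_0: rank C_0 − rank ∂_1 = 10 − 9 = 1, and the invariant factors of ∂_1 are all 1, so H_0 ≅ Z.
  H_1: rank ker ∂_1 − rank ∂_2 = (30 − 9) − 20 = 1, and ∂_2 has invariant factor 2 > 1, so H_1 ≅ Z ⊕ Z/2Z.
  H_2: rank ker ∂_2 − rank ∂_3 = (20 − 20) − 0 = 0, and there is no ∂_3, so H_2 ≅ 0.

As a check, the Euler characteristic is 10 − 30 + 20 = 0, which agrees with 1 − 1 + 0 = 0.

Hence the Betti numbers are b_0 = 1, b_1 = 1, b_2 = 0.

b_0 = 1, b_1 = 1, b_2 = 0.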